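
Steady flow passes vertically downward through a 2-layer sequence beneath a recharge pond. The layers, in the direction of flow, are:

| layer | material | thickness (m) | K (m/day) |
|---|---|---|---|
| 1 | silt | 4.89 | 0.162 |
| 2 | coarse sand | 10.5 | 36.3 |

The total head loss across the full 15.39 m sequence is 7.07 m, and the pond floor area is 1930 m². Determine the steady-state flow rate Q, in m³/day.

448

Flow is perpendicular to layering, so the layers act in series and the equivalent K is the thickness-weighted harmonic mean.
Total thickness L = 4.89 + 10.5 = 15.39 m.
Σ(b_i/K_i) = 4.89/0.162 + 10.5/36.3 = 30.47 d.
K_eq = L / Σ(b_i/K_i) = 15.39 / 30.47 = 0.5050 m/day.
Q = K_eq · A · (Δh/L) = 0.5050 × 1930 × (7.07/15.39) = 447.8 m³/day.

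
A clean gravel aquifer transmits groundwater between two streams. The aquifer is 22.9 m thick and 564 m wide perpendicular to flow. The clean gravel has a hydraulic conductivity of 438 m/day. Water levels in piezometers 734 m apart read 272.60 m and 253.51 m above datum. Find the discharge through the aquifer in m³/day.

Cross-sectional area A = 564 × 22.9 = 12916 m².
Hydraulic gradient i = (272.60 − 253.51) / 734 = 19.09 / 734 = 0.02601.
Darcy's law: Q = K · A · i = 438.0 × 12916 × 0.02601 = 1.471e+05 m³/day.

147000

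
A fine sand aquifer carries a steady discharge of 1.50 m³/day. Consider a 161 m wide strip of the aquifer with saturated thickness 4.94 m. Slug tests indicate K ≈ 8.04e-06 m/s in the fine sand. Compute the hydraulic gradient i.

0.00271

Convert K: 8.04e-06 m/s × 86400 = 0.6947 m/day.
Cross-sectional area A = 161 × 4.94 = 795.3 m².
From Q = K·A·i, i = Q / (K·A) = 1.50 / (0.6947 × 795.3) = 0.002715.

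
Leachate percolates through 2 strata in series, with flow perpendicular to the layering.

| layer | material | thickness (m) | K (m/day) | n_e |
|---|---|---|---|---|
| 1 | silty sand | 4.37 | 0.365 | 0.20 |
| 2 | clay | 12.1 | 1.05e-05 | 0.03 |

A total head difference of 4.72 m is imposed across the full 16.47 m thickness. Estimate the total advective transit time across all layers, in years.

With flow normal to the layers, continuity requires the same specific discharge q through every layer.
Σ(b_i/K_i) = 4.37/0.365 + 12.1/1.05e-05 = 1.152e+06 d.
q = Δh / Σ(b_i/K_i) = 4.72 / 1.152e+06 = 4.096e-06 m/day.
In each layer the seepage velocity is v_i = q/n_i, so the layer transit time is t_i = b_i·n_i / q:
  layer 1 (silty sand): t_1 = 4.37 × 0.20 / 4.096e-06 = 2.134e+05 d
  layer 2 (clay): t_2 = 12.1 × 0.03 / 4.096e-06 = 88627 d
Total t = Σ t_i = 3.020e+05 days = 826.9 years.

827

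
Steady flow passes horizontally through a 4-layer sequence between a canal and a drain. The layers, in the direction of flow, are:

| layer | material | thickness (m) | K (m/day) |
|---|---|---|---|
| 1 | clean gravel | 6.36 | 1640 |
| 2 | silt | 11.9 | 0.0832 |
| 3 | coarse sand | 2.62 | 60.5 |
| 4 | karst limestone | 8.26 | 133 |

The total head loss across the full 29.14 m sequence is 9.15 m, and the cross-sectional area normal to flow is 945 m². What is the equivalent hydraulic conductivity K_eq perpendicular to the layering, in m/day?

0.204

Flow is perpendicular to layering, so the layers act in series and the equivalent K is the thickness-weighted harmonic mean.
Total thickness L = 6.36 + 11.9 + 2.62 + 8.26 = 29.14 m.
Σ(b_i/K_i) = 6.36/1640 + 11.9/0.0832 + 2.62/60.5 + 8.26/133 = 143.1 d.
K_eq = L / Σ(b_i/K_i) = 29.14 / 143.1 = 0.2036 m/day.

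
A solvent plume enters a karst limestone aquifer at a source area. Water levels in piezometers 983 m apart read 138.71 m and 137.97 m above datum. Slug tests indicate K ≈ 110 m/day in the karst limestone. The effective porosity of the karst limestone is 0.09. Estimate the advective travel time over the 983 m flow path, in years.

2.93

Hydraulic gradient i = (138.71 − 137.97) / 983 = 0.74 / 983 = 0.0007528.
Darcy flux q = K · i = 110.0 × 0.0007528 = 0.08281 m/day.
Seepage velocity v = q / n_e = 0.08281 / 0.09 = 0.9201 m/day.
Travel time t = L / v = 983 / 0.9201 = 1068 days = 2.925 years.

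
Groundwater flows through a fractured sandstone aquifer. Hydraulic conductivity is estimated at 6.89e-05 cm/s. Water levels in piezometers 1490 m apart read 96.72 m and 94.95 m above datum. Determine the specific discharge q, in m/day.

7.07e-05

Convert K: 6.89e-05 cm/s × 864 = 0.05953 m/day.
Hydraulic gradient i = (96.72 − 94.95) / 1490 = 1.77 / 1490 = 0.001188.
Specific discharge q = K · i = 0.05953 × 0.001188 = 7.072e-05 m/day.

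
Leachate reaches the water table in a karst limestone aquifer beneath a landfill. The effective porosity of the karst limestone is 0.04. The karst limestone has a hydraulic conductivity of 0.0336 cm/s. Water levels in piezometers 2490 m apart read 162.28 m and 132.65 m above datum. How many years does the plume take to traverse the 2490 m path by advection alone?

Convert K: 0.0336 cm/s × 864 = 29.03 m/day.
Hydraulic gradient i = (162.28 − 132.65) / 2490 = 29.63 / 2490 = 0.01190.
Darcy flux q = K · i = 29.03 × 0.01190 = 0.3455 m/day.
Seepage velocity v = q / n_e = 0.3455 / 0.04 = 8.636 m/day.
Travel time t = L / v = 2490 / 8.636 = 288.3 days = 0.7894 years.

0.789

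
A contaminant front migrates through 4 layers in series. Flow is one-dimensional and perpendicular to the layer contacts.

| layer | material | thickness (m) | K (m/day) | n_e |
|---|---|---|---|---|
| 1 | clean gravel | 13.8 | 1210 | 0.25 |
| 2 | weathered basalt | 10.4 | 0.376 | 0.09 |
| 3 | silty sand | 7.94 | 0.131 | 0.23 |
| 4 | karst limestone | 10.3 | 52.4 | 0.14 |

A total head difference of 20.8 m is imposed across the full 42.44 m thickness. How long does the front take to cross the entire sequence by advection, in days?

32.6

With flow normal to the layers, continuity requires the same specific discharge q through every layer.
Σ(b_i/K_i) = 13.8/1210 + 10.4/0.376 + 7.94/0.131 + 10.3/52.4 = 88.48 d.
q = Δh / Σ(b_i/K_i) = 20.8 / 88.48 = 0.2351 m/day.
In each layer the seepage velocity is v_i = q/n_i, so the layer transit time is t_i = b_i·n_i / q:
  layer 1 (clean gravel): t_1 = 13.8 × 0.25 / 0.2351 = 14.68 d
  layer 2 (weathered basalt): t_2 = 10.4 × 0.09 / 0.2351 = 3.982 d
  layer 3 (silty sand): t_3 = 7.94 × 0.23 / 0.2351 = 7.768 d
  layer 4 (karst limestone): t_4 = 10.3 × 0.14 / 0.2351 = 6.134 d
Total t = Σ t_i = 32.56 days.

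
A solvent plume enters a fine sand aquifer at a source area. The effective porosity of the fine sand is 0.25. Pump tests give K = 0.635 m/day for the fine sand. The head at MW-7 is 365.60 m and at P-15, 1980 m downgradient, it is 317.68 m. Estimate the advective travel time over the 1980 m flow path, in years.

88.2

Hydraulic gradient i = (365.60 − 317.68) / 1980 = 47.92 / 1980 = 0.02420.
Darcy flux q = K · i = 0.6350 × 0.02420 = 0.01537 m/day.
Seepage velocity v = q / n_e = 0.01537 / 0.25 = 0.06147 m/day.
Travel time t = L / v = 1980 / 0.06147 = 32209 days = 88.18 years.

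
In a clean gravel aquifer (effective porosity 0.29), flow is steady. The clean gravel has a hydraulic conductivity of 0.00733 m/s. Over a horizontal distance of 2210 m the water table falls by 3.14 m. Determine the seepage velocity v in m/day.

Convert K: 0.00733 m/s × 86400 = 633.3 m/day.
Hydraulic gradient i = Δh / L = 3.14 / 2210 = 0.001421.
Darcy flux q = K · i = 633.3 × 0.001421 = 0.8998 m/day.
Seepage velocity v = q / n_e = 0.8998 / 0.29 = 3.103 m/day.

3.10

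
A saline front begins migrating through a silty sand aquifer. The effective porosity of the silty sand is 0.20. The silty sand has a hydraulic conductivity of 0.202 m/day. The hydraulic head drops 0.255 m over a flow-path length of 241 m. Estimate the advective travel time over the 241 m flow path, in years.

617

Hydraulic gradient i = Δh / L = 0.255 / 241 = 0.001058.
Darcy flux q = K · i = 0.2020 × 0.001058 = 0.0002137 m/day.
Seepage velocity v = q / n_e = 0.0002137 / 0.20 = 0.001069 m/day.
Travel time t = L / v = 241 / 0.001069 = 2.255e+05 days = 617.4 years.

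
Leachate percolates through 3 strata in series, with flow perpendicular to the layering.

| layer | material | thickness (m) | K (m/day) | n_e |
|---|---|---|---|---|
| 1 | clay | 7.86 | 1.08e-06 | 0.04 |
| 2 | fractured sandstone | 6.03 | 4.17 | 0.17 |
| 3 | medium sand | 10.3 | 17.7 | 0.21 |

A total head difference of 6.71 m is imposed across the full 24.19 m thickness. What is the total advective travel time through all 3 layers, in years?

10400

With flow normal to the layers, continuity requires the same specific discharge q through every layer.
Σ(b_i/K_i) = 7.86/1.08e-06 + 6.03/4.17 + 10.3/17.7 = 7.278e+06 d.
q = Δh / Σ(b_i/K_i) = 6.71 / 7.278e+06 = 9.220e-07 m/day.
In each layer the seepage velocity is v_i = q/n_i, so the layer transit time is t_i = b_i·n_i / q:
  layer 1 (clay): t_1 = 7.86 × 0.04 / 9.220e-07 = 3.410e+05 d
  layer 2 (fractured sandstone): t_2 = 6.03 × 0.17 / 9.220e-07 = 1.112e+06 d
  layer 3 (medium sand): t_3 = 10.3 × 0.21 / 9.220e-07 = 2.346e+06 d
Total t = Σ t_i = 3.799e+06 days = 10401 years.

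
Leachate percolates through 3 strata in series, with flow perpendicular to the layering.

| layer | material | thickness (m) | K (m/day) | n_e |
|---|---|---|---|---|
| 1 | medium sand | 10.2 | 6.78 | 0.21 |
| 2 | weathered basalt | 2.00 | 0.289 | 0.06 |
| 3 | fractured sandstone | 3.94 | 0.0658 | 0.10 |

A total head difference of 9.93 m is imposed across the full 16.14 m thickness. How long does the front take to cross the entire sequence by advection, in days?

18.3

With flow normal to the layers, continuity requires the same specific discharge q through every layer.
Σ(b_i/K_i) = 10.2/6.78 + 2.00/0.289 + 3.94/0.0658 = 68.30 d.
q = Δh / Σ(b_i/K_i) = 9.93 / 68.30 = 0.1454 m/day.
In each layer the seepage velocity is v_i = q/n_i, so the layer transit time is t_i = b_i·n_i / q:
  layer 1 (medium sand): t_1 = 10.2 × 0.21 / 0.1454 = 14.73 d
  layer 2 (weathered basalt): t_2 = 2.00 × 0.06 / 0.1454 = 0.8254 d
  layer 3 (fractured sandstone): t_3 = 3.94 × 0.10 / 0.1454 = 2.710 d
Total t = Σ t_i = 18.27 days.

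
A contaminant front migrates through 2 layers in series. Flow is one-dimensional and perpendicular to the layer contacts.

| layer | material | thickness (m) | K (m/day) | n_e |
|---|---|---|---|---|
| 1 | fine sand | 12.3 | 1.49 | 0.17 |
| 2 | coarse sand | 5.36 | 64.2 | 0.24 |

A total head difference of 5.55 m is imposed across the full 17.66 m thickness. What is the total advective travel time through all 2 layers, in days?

With flow normal to the layers, continuity requires the same specific discharge q through every layer.
Σ(b_i/K_i) = 12.3/1.49 + 5.36/64.2 = 8.339 d.
q = Δh / Σ(b_i/K_i) = 5.55 / 8.339 = 0.6656 m/day.
In each layer the seepage velocity is v_i = q/n_i, so the layer transit time is t_i = b_i·n_i / q:
  layer 1 (fine sand): t_1 = 12.3 × 0.17 / 0.6656 = 3.142 d
  layer 2 (coarse sand): t_2 = 5.36 × 0.24 / 0.6656 = 1.933 d
Total t = Σ t_i = 5.074 days.

5.07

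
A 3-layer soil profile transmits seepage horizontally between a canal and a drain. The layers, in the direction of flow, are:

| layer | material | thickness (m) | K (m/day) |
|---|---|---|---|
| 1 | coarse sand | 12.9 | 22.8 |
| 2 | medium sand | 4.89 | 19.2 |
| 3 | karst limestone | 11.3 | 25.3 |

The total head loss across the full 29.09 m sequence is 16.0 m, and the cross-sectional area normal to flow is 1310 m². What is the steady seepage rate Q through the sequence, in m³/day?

16500

Flow is perpendicular to layering, so the layers act in series and the equivalent K is the thickness-weighted harmonic mean.
Total thickness L = 12.9 + 4.89 + 11.3 = 29.09 m.
Σ(b_i/K_i) = 12.9/22.8 + 4.89/19.2 + 11.3/25.3 = 1.267 d.
K_eq = L / Σ(b_i/K_i) = 29.09 / 1.267 = 22.96 m/day.
Q = K_eq · A · (Δh/L) = 22.96 × 1310 × (16.0/29.09) = 16541 m³/day.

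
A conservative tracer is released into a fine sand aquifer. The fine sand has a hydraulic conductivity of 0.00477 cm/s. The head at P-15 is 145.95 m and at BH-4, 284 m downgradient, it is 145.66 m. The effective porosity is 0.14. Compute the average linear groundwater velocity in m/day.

0.0301

Convert K: 0.00477 cm/s × 864 = 4.121 m/day.
Hydraulic gradient i = (145.95 − 145.66) / 284 = 0.29 / 284 = 0.001021.
Darcy flux q = K · i = 4.121 × 0.001021 = 0.004208 m/day.
Seepage velocity v = q / n_e = 0.004208 / 0.14 = 0.03006 m/day.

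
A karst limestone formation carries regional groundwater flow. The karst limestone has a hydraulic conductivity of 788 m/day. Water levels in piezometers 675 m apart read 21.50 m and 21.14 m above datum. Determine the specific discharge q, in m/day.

Hydraulic gradient i = (21.50 − 21.14) / 675 = 0.36 / 675 = 0.0005333.
Specific discharge q = K · i = 788.0 × 0.0005333 = 0.4203 m/day.

0.420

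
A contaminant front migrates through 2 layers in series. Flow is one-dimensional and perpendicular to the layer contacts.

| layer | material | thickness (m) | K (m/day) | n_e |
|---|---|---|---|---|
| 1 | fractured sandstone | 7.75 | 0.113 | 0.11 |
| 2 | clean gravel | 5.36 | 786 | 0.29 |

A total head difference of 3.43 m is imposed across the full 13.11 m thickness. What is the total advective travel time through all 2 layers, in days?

With flow normal to the layers, continuity requires the same specific discharge q through every layer.
Σ(b_i/K_i) = 7.75/0.113 + 5.36/786 = 68.59 d.
q = Δh / Σ(b_i/K_i) = 3.43 / 68.59 = 0.05001 m/day.
In each layer the seepage velocity is v_i = q/n_i, so the layer transit time is t_i = b_i·n_i / q:
  layer 1 (fractured sandstone): t_1 = 7.75 × 0.11 / 0.05001 = 17.05 d
  layer 2 (clean gravel): t_2 = 5.36 × 0.29 / 0.05001 = 31.08 d
Total t = Σ t_i = 48.13 days.

48.1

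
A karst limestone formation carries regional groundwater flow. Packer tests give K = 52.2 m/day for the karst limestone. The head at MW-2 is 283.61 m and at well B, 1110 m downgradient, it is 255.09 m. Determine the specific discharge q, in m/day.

1.34

Hydraulic gradient i = (283.61 − 255.09) / 1110 = 28.52 / 1110 = 0.02569.
Specific discharge q = K · i = 52.20 × 0.02569 = 1.341 m/day.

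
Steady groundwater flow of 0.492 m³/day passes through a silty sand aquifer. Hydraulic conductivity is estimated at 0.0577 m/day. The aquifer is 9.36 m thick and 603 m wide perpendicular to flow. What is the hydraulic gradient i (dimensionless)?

Cross-sectional area A = 603 × 9.36 = 5644 m².
From Q = K·A·i, i = Q / (K·A) = 0.492 / (0.05770 × 5644) = 0.001511.

0.00151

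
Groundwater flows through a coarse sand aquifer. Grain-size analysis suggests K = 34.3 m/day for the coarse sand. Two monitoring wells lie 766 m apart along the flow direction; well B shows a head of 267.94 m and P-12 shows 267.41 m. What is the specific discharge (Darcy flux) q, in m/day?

0.0237

Hydraulic gradient i = (267.94 − 267.41) / 766 = 0.53 / 766 = 0.0006919.
Specific discharge q = K · i = 34.30 × 0.0006919 = 0.02373 m/day.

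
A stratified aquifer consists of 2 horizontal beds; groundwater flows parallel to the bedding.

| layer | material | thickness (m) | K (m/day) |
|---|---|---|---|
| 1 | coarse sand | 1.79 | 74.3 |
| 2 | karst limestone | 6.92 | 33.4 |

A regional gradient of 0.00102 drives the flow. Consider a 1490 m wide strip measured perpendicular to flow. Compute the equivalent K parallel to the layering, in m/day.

41.8

Flow is parallel to layering, so each bed carries its own Darcy discharge and the transmissivities add.
Σ(K_i·b_i) = 74.3×1.79 + 33.4×6.92 = 364.1 m²/day.
Total thickness b = 8.710 m, so K_eq = Σ(K_i·b_i)/b = 41.81 m/day.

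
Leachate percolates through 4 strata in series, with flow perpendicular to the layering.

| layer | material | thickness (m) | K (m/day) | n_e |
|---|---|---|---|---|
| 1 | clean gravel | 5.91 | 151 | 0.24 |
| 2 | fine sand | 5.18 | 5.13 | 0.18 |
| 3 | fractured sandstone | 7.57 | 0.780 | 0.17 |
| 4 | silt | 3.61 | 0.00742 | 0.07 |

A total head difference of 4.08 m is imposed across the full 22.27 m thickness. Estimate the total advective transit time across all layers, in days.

With flow normal to the layers, continuity requires the same specific discharge q through every layer.
Σ(b_i/K_i) = 5.91/151 + 5.18/5.13 + 7.57/0.780 + 3.61/0.00742 = 497.3 d.
q = Δh / Σ(b_i/K_i) = 4.08 / 497.3 = 0.008205 m/day.
In each layer the seepage velocity is v_i = q/n_i, so the layer transit time is t_i = b_i·n_i / q:
  layer 1 (clean gravel): t_1 = 5.91 × 0.24 / 0.008205 = 172.9 d
  layer 2 (fine sand): t_2 = 5.18 × 0.18 / 0.008205 = 113.6 d
  layer 3 (fractured sandstone): t_3 = 7.57 × 0.17 / 0.008205 = 156.8 d
  layer 4 (silt): t_4 = 3.61 × 0.07 / 0.008205 = 30.80 d
Total t = Σ t_i = 474.2 days.

474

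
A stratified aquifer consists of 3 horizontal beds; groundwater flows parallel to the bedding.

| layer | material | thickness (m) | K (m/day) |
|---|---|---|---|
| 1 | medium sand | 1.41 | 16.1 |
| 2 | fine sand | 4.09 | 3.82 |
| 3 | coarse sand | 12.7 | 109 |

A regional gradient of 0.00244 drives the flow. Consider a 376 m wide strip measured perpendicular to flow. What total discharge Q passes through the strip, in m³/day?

Flow is parallel to layering, so each bed carries its own Darcy discharge and the transmissivities add.
Σ(K_i·b_i) = 16.1×1.41 + 3.82×4.09 + 109×12.7 = 1423 m²/day.
Hydraulic gradient i = 0.00244.
Q = Σ(K_i·b_i) · W · i = 1423 × 376 × 0.002440 = 1305 m³/day.

1310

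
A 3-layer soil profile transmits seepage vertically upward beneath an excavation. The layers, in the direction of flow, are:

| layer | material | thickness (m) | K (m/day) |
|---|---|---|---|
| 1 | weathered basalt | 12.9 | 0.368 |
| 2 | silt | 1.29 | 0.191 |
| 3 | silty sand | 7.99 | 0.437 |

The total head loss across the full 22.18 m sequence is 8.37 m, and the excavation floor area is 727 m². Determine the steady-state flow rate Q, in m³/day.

101

Flow is perpendicular to layering, so the layers act in series and the equivalent K is the thickness-weighted harmonic mean.
Total thickness L = 12.9 + 1.29 + 7.99 = 22.18 m.
Σ(b_i/K_i) = 12.9/0.368 + 1.29/0.191 + 7.99/0.437 = 60.09 d.
K_eq = L / Σ(b_i/K_i) = 22.18 / 60.09 = 0.3691 m/day.
Q = K_eq · A · (Δh/L) = 0.3691 × 727 × (8.37/22.18) = 101.3 m³/day.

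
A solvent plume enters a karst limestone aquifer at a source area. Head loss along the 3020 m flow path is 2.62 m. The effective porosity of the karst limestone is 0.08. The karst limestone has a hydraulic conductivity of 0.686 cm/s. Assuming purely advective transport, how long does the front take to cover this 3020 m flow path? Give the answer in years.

1.29

Convert K: 0.686 cm/s × 864 = 592.7 m/day.
Hydraulic gradient i = Δh / L = 2.62 / 3020 = 0.0008675.
Darcy flux q = K · i = 592.7 × 0.0008675 = 0.5142 m/day.
Seepage velocity v = q / n_e = 0.5142 / 0.08 = 6.428 m/day.
Travel time t = L / v = 3020 / 6.428 = 469.9 days = 1.286 years.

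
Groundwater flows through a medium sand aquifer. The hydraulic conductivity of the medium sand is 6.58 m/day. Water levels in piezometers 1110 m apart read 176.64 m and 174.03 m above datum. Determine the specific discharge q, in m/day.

Hydraulic gradient i = (176.64 − 174.03) / 1110 = 2.61 / 1110 = 0.002351.
Specific discharge q = K · i = 6.580 × 0.002351 = 0.01547 m/day.

0.0155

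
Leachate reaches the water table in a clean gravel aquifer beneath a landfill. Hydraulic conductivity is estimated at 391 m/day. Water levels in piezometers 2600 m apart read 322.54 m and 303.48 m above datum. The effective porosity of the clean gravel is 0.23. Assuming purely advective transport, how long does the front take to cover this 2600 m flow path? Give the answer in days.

Hydraulic gradient i = (322.54 − 303.48) / 2600 = 19.06 / 2600 = 0.007331.
Darcy flux q = K · i = 391.0 × 0.007331 = 2.866 m/day.
Seepage velocity v = q / n_e = 2.866 / 0.23 = 12.46 m/day.
Travel time t = L / v = 2600 / 12.46 = 208.6 days.

209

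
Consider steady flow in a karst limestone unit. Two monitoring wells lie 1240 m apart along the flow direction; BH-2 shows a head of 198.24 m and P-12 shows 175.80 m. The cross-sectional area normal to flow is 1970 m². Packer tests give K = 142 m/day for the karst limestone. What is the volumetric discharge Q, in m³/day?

5060

Hydraulic gradient i = (198.24 − 175.80) / 1240 = 22.44 / 1240 = 0.01810.
Darcy's law: Q = K · A · i = 142.0 × 1970 × 0.01810 = 5062 m³/day.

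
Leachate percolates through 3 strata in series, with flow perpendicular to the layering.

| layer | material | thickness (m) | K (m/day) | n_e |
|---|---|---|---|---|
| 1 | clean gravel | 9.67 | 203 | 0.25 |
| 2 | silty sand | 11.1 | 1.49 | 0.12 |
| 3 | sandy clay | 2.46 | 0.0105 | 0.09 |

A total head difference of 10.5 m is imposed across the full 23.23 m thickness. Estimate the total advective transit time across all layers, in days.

With flow normal to the layers, continuity requires the same specific discharge q through every layer.
Σ(b_i/K_i) = 9.67/203 + 11.1/1.49 + 2.46/0.0105 = 241.8 d.
q = Δh / Σ(b_i/K_i) = 10.5 / 241.8 = 0.04343 m/day.
In each layer the seepage velocity is v_i = q/n_i, so the layer transit time is t_i = b_i·n_i / q:
  layer 1 (clean gravel): t_1 = 9.67 × 0.25 / 0.04343 = 55.67 d
  layer 2 (silty sand): t_2 = 11.1 × 0.12 / 0.04343 = 30.67 d
  layer 3 (sandy clay): t_3 = 2.46 × 0.09 / 0.04343 = 5.098 d
Total t = Σ t_i = 91.44 days.

91.4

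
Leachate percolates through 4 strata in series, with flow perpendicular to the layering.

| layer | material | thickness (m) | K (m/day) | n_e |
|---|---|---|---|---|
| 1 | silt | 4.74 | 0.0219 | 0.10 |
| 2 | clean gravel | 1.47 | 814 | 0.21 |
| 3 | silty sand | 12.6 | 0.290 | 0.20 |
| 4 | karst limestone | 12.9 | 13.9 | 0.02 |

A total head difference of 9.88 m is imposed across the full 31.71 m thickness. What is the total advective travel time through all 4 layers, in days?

94.0

With flow normal to the layers, continuity requires the same specific discharge q through every layer.
Σ(b_i/K_i) = 4.74/0.0219 + 1.47/814 + 12.6/0.290 + 12.9/13.9 = 260.8 d.
q = Δh / Σ(b_i/K_i) = 9.88 / 260.8 = 0.03788 m/day.
In each layer the seepage velocity is v_i = q/n_i, so the layer transit time is t_i = b_i·n_i / q:
  layer 1 (silt): t_1 = 4.74 × 0.10 / 0.03788 = 12.51 d
  layer 2 (clean gravel): t_2 = 1.47 × 0.21 / 0.03788 = 8.149 d
  layer 3 (silty sand): t_3 = 12.6 × 0.20 / 0.03788 = 66.52 d
  layer 4 (karst limestone): t_4 = 12.9 × 0.02 / 0.03788 = 6.811 d
Total t = Σ t_i = 94.00 days.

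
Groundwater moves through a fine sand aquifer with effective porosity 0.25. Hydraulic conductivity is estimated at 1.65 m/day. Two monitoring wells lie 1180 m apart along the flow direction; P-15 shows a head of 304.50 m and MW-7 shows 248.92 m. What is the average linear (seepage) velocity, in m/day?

0.311

Hydraulic gradient i = (304.50 − 248.92) / 1180 = 55.58 / 1180 = 0.04710.
Darcy flux q = K · i = 1.650 × 0.04710 = 0.07772 m/day.
Seepage velocity v = q / n_e = 0.07772 / 0.25 = 0.3109 m/day.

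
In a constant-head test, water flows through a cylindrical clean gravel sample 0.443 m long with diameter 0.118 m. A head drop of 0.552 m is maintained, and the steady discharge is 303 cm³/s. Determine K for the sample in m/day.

Cross-sectional area A = π·(d/2)² = π × (0.118/2)² = 0.01094 m².
Convert discharge: 303 cm³/s = 0.0003030 m³/s.
Darcy's law rearranged: K = Q·L / (A·Δh) = 0.0003030 × 0.443 / (0.01094 × 0.552) = 0.02224 m/s = 1921 m/day.

1920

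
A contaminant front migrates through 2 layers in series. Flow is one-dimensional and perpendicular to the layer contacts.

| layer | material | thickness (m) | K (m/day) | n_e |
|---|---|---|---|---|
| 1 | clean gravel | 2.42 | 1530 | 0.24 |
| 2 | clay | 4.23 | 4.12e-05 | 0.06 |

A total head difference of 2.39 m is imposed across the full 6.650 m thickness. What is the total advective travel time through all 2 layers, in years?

98.2

With flow normal to the layers, continuity requires the same specific discharge q through every layer.
Σ(b_i/K_i) = 2.42/1530 + 4.23/4.12e-05 = 1.027e+05 d.
q = Δh / Σ(b_i/K_i) = 2.39 / 1.027e+05 = 2.328e-05 m/day.
In each layer the seepage velocity is v_i = q/n_i, so the layer transit time is t_i = b_i·n_i / q:
  layer 1 (clean gravel): t_1 = 2.42 × 0.24 / 2.328e-05 = 24950 d
  layer 2 (clay): t_2 = 4.23 × 0.06 / 2.328e-05 = 10903 d
Total t = Σ t_i = 35853 days = 98.16 years.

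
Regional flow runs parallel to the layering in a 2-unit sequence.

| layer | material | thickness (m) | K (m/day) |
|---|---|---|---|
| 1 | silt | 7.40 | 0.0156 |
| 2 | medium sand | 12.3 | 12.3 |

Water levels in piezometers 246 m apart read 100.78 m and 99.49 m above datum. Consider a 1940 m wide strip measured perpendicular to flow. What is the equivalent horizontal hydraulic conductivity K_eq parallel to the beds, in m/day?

Flow is parallel to layering, so each bed carries its own Darcy discharge and the transmissivities add.
Σ(K_i·b_i) = 0.0156×7.40 + 12.3×12.3 = 151.4 m²/day.
Total thickness b = 19.70 m, so K_eq = Σ(K_i·b_i)/b = 7.686 m/day.

7.69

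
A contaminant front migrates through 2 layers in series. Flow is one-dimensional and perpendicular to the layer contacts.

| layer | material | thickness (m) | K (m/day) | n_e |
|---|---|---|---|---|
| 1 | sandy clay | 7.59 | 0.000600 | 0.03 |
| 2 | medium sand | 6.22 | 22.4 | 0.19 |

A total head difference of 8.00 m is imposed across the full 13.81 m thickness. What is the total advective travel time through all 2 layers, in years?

With flow normal to the layers, continuity requires the same specific discharge q through every layer.
Σ(b_i/K_i) = 7.59/0.000600 + 6.22/22.4 = 12650 d.
q = Δh / Σ(b_i/K_i) = 8.00 / 12650 = 0.0006324 m/day.
In each layer the seepage velocity is v_i = q/n_i, so the layer transit time is t_i = b_i·n_i / q:
  layer 1 (sandy clay): t_1 = 7.59 × 0.03 / 0.0006324 = 360.1 d
  layer 2 (medium sand): t_2 = 6.22 × 0.19 / 0.0006324 = 1869 d
Total t = Σ t_i = 2229 days = 6.102 years.

6.10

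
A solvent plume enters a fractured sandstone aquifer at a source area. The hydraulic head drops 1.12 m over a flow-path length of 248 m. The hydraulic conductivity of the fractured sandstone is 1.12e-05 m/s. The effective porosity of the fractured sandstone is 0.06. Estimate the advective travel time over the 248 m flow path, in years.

Convert K: 1.12e-05 m/s × 86400 = 0.9677 m/day.
Hydraulic gradient i = Δh / L = 1.12 / 248 = 0.004516.
Darcy flux q = K · i = 0.9677 × 0.004516 = 0.004370 m/day.
Seepage velocity v = q / n_e = 0.004370 / 0.06 = 0.07284 m/day.
Travel time t = L / v = 248 / 0.07284 = 3405 days = 9.322 years.

9.32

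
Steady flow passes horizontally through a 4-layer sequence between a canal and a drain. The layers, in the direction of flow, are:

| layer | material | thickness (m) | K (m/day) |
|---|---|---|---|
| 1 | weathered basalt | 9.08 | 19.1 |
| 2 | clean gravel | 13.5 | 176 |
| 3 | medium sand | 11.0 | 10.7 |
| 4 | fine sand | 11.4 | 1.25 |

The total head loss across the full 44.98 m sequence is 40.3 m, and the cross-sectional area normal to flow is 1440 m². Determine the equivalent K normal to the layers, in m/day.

4.20

Flow is perpendicular to layering, so the layers act in series and the equivalent K is the thickness-weighted harmonic mean.
Total thickness L = 9.08 + 13.5 + 11.0 + 11.4 = 44.98 m.
Σ(b_i/K_i) = 9.08/19.1 + 13.5/176 + 11.0/10.7 + 11.4/1.25 = 10.70 d.
K_eq = L / Σ(b_i/K_i) = 44.98 / 10.70 = 4.204 m/day.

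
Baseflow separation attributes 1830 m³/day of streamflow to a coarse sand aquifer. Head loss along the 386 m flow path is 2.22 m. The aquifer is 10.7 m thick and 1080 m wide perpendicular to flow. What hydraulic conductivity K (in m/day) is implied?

Cross-sectional area A = 1080 × 10.7 = 11556 m².
Hydraulic gradient i = Δh / L = 2.22 / 386 = 0.005751.
From Q = K·A·i, K = Q / (A·i) = 1830 / (11556 × 0.005751) = 27.53 m/day.

27.5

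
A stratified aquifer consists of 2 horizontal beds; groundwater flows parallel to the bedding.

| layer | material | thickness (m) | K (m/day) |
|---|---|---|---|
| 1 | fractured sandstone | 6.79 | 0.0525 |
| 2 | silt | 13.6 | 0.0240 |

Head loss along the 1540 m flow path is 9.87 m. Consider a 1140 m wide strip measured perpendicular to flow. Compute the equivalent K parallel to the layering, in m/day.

Flow is parallel to layering, so each bed carries its own Darcy discharge and the transmissivities add.
Σ(K_i·b_i) = 0.0525×6.79 + 0.0240×13.6 = 0.6829 m²/day.
Total thickness b = 20.39 m, so K_eq = Σ(K_i·b_i)/b = 0.03349 m/day.

0.0335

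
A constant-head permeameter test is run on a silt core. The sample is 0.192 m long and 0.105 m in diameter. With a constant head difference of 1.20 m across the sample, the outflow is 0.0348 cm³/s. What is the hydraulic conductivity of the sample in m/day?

0.0556

Cross-sectional area A = π·(d/2)² = π × (0.105/2)² = 0.008659 m².
Convert discharge: 0.0348 cm³/s = 3.480e-08 m³/s.
Darcy's law rearranged: K = Q·L / (A·Δh) = 3.480e-08 × 0.192 / (0.008659 × 1.20) = 6.430e-07 m/s = 0.05556 m/day.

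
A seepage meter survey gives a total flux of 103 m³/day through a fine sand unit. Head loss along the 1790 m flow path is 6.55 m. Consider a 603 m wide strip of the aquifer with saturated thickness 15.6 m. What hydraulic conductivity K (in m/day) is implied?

2.99

Cross-sectional area A = 603 × 15.6 = 9407 m².
Hydraulic gradient i = Δh / L = 6.55 / 1790 = 0.003659.
From Q = K·A·i, K = Q / (A·i) = 103 / (9407 × 0.003659) = 2.992 m/day.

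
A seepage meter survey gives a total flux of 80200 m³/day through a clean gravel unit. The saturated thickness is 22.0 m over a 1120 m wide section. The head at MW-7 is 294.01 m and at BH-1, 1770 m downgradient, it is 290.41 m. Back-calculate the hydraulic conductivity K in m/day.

Cross-sectional area A = 1120 × 22.0 = 24640 m².
Hydraulic gradient i = (294.01 − 290.41) / 1770 = 3.6 / 1770 = 0.002034.
From Q = K·A·i, K = Q / (A·i) = 80200 / (24640 × 0.002034) = 1600 m/day.

1600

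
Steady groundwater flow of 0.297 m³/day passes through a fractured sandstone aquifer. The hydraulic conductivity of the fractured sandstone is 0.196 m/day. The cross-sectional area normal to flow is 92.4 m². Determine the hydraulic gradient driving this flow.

0.0164

From Q = K·A·i, i = Q / (K·A) = 0.297 / (0.1960 × 92.40) = 0.01640.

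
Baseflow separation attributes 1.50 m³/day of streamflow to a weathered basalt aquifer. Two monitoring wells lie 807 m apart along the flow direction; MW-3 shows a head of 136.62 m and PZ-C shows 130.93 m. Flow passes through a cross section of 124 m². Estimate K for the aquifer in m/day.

1.72

Hydraulic gradient i = (136.62 − 130.93) / 807 = 5.69 / 807 = 0.007051.
From Q = K·A·i, K = Q / (A·i) = 1.50 / (124.0 × 0.007051) = 1.716 m/day.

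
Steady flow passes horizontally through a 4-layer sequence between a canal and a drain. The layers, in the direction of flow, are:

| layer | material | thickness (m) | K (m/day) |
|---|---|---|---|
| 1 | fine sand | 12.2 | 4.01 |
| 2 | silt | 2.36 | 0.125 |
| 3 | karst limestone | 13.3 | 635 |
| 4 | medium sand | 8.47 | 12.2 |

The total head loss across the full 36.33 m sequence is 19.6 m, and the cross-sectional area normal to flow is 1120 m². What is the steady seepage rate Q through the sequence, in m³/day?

970

Flow is perpendicular to layering, so the layers act in series and the equivalent K is the thickness-weighted harmonic mean.
Total thickness L = 12.2 + 2.36 + 13.3 + 8.47 = 36.33 m.
Σ(b_i/K_i) = 12.2/4.01 + 2.36/0.125 + 13.3/635 + 8.47/12.2 = 22.64 d.
K_eq = L / Σ(b_i/K_i) = 36.33 / 22.64 = 1.605 m/day.
Q = K_eq · A · (Δh/L) = 1.605 × 1120 × (19.6/36.33) = 969.7 m³/day.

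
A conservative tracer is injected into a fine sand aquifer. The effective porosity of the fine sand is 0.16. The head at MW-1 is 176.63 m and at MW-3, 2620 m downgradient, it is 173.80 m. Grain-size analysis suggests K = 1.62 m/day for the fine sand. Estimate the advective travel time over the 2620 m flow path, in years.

Hydraulic gradient i = (176.63 − 173.80) / 2620 = 2.83 / 2620 = 0.001080.
Darcy flux q = K · i = 1.620 × 0.001080 = 0.001750 m/day.
Seepage velocity v = q / n_e = 0.001750 / 0.16 = 0.01094 m/day.
Travel time t = L / v = 2620 / 0.01094 = 2.396e+05 days = 655.9 years.

656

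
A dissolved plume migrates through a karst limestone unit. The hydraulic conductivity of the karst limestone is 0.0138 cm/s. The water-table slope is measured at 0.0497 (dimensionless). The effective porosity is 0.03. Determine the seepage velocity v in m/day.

Convert K: 0.0138 cm/s × 864 = 11.92 m/day.
Hydraulic gradient i = 0.0497.
Darcy flux q = K · i = 11.92 × 0.04970 = 0.5926 m/day.
Seepage velocity v = q / n_e = 0.5926 / 0.03 = 19.75 m/day.

19.8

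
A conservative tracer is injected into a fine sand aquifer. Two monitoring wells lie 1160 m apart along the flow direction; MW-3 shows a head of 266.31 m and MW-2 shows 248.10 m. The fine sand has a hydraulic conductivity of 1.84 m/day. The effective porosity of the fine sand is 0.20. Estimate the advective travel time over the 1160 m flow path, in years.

Hydraulic gradient i = (266.31 − 248.10) / 1160 = 18.21 / 1160 = 0.01570.
Darcy flux q = K · i = 1.840 × 0.01570 = 0.02888 m/day.
Seepage velocity v = q / n_e = 0.02888 / 0.20 = 0.1444 m/day.
Travel time t = L / v = 1160 / 0.1444 = 8032 days = 21.99 years.

22.0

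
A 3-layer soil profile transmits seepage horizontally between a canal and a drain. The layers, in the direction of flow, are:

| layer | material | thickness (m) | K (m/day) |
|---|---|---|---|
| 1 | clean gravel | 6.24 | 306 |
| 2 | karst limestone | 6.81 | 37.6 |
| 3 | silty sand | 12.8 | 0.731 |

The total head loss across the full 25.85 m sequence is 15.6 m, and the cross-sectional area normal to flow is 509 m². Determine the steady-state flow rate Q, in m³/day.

Flow is perpendicular to layering, so the layers act in series and the equivalent K is the thickness-weighted harmonic mean.
Total thickness L = 6.24 + 6.81 + 12.8 = 25.85 m.
Σ(b_i/K_i) = 6.24/306 + 6.81/37.6 + 12.8/0.731 = 17.71 d.
K_eq = L / Σ(b_i/K_i) = 25.85 / 17.71 = 1.459 m/day.
Q = K_eq · A · (Δh/L) = 1.459 × 509 × (15.6/25.85) = 448.3 m³/day.

448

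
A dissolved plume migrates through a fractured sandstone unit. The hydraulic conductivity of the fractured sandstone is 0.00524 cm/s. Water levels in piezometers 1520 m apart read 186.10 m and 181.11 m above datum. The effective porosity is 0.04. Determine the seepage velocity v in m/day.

Convert K: 0.00524 cm/s × 864 = 4.527 m/day.
Hydraulic gradient i = (186.10 − 181.11) / 1520 = 4.99 / 1520 = 0.003283.
Darcy flux q = K · i = 4.527 × 0.003283 = 0.01486 m/day.
Seepage velocity v = q / n_e = 0.01486 / 0.04 = 0.3716 m/day.

0.372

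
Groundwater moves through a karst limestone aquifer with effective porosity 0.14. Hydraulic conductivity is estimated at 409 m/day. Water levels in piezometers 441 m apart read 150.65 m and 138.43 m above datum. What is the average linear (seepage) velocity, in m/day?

81.0

Hydraulic gradient i = (150.65 − 138.43) / 441 = 12.22 / 441 = 0.02771.
Darcy flux q = K · i = 409.0 × 0.02771 = 11.33 m/day.
Seepage velocity v = q / n_e = 11.33 / 0.14 = 80.95 m/day.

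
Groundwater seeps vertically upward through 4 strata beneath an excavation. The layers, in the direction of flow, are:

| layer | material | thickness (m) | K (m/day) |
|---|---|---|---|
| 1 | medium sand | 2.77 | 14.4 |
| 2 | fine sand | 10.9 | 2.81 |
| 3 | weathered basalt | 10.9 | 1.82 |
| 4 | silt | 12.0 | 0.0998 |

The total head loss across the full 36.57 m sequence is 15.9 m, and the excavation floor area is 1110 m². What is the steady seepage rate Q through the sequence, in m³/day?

Flow is perpendicular to layering, so the layers act in series and the equivalent K is the thickness-weighted harmonic mean.
Total thickness L = 2.77 + 10.9 + 10.9 + 12.0 = 36.57 m.
Σ(b_i/K_i) = 2.77/14.4 + 10.9/2.81 + 10.9/1.82 + 12.0/0.0998 = 130.3 d.
K_eq = L / Σ(b_i/K_i) = 36.57 / 130.3 = 0.2807 m/day.
Q = K_eq · A · (Δh/L) = 0.2807 × 1110 × (15.9/36.57) = 135.4 m³/day.

135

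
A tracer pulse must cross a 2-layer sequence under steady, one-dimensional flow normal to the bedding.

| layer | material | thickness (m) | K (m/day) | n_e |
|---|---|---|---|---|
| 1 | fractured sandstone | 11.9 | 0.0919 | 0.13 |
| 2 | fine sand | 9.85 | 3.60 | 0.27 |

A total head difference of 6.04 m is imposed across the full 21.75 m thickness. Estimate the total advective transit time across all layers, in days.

92.1

With flow normal to the layers, continuity requires the same specific discharge q through every layer.
Σ(b_i/K_i) = 11.9/0.0919 + 9.85/3.60 = 132.2 d.
q = Δh / Σ(b_i/K_i) = 6.04 / 132.2 = 0.04568 m/day.
In each layer the seepage velocity is v_i = q/n_i, so the layer transit time is t_i = b_i·n_i / q:
  layer 1 (fractured sandstone): t_1 = 11.9 × 0.13 / 0.04568 = 33.87 d
  layer 2 (fine sand): t_2 = 9.85 × 0.27 / 0.04568 = 58.22 d
Total t = Σ t_i = 92.09 days.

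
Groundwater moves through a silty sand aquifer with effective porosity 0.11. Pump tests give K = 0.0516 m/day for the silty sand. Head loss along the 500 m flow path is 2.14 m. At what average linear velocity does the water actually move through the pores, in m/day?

0.00201

Hydraulic gradient i = Δh / L = 2.14 / 500 = 0.004280.
Darcy flux q = K · i = 0.05160 × 0.004280 = 0.0002208 m/day.
Seepage velocity v = q / n_e = 0.0002208 / 0.11 = 0.002008 m/day.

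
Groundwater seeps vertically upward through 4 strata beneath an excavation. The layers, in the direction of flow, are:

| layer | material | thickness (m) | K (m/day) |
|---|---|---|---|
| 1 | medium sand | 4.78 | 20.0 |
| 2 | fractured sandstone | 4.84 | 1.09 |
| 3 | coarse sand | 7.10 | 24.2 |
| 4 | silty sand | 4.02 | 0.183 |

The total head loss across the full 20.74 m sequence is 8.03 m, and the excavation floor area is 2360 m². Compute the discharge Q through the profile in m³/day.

703

Flow is perpendicular to layering, so the layers act in series and the equivalent K is the thickness-weighted harmonic mean.
Total thickness L = 4.78 + 4.84 + 7.10 + 4.02 = 20.74 m.
Σ(b_i/K_i) = 4.78/20.0 + 4.84/1.09 + 7.10/24.2 + 4.02/0.183 = 26.94 d.
K_eq = L / Σ(b_i/K_i) = 20.74 / 26.94 = 0.7699 m/day.
Q = K_eq · A · (Δh/L) = 0.7699 × 2360 × (8.03/20.74) = 703.4 m³/day.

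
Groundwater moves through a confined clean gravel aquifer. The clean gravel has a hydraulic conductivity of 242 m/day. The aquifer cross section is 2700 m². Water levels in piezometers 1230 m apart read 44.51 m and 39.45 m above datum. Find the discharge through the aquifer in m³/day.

2690

Hydraulic gradient i = (44.51 − 39.45) / 1230 = 5.06 / 1230 = 0.004114.
Darcy's law: Q = K · A · i = 242.0 × 2700 × 0.004114 = 2688 m³/day.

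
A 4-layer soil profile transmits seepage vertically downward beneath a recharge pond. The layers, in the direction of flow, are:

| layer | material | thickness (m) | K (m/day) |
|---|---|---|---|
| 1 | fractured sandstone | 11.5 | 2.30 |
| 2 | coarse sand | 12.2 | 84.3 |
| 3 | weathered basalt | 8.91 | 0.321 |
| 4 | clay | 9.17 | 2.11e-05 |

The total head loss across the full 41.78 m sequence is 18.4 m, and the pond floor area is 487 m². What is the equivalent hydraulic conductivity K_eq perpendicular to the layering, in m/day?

9.61e-05

Flow is perpendicular to layering, so the layers act in series and the equivalent K is the thickness-weighted harmonic mean.
Total thickness L = 11.5 + 12.2 + 8.91 + 9.17 = 41.78 m.
Σ(b_i/K_i) = 11.5/2.30 + 12.2/84.3 + 8.91/0.321 + 9.17/2.11e-05 = 4.346e+05 d.
K_eq = L / Σ(b_i/K_i) = 41.78 / 4.346e+05 = 9.613e-05 m/day.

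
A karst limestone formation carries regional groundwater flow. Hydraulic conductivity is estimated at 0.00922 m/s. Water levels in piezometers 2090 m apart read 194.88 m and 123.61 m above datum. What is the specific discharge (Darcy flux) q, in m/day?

Convert K: 0.00922 m/s × 86400 = 796.6 m/day.
Hydraulic gradient i = (194.88 − 123.61) / 2090 = 71.27 / 2090 = 0.03410.
Specific discharge q = K · i = 796.6 × 0.03410 = 27.16 m/day.

27.2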